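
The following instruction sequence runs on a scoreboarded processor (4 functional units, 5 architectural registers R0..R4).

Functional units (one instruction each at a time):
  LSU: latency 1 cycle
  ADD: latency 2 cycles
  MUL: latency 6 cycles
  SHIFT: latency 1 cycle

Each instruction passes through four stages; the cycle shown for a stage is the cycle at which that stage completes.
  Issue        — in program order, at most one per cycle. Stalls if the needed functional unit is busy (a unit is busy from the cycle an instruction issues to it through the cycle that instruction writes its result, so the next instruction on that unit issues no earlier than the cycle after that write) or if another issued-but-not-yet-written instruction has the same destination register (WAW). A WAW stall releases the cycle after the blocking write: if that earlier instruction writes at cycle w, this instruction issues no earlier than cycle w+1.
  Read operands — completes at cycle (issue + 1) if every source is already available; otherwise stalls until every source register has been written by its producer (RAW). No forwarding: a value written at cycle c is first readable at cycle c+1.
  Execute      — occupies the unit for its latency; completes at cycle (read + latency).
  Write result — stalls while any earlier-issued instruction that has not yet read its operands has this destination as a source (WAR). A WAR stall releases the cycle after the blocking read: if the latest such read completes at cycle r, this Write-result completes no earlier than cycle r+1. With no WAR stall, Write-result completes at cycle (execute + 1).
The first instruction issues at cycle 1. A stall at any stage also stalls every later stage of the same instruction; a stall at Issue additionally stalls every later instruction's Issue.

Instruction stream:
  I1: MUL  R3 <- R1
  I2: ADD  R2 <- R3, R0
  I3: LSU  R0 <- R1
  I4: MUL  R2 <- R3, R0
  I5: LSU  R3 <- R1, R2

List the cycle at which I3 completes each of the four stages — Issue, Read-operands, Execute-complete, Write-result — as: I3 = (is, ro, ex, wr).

t=1  I1 issues→MUL
t=2  I1 reads · I2 issues→ADD
t=3  I3 issues→LSU
t=4  I3 reads
t=5  I3 exec-done
t=8  I1 exec-done
t=9  I1 writes R3
t=10  I2 reads
t=11  I3 writes R0
t=12  I2 exec-done
t=13  I2 writes R2
t=14  I4 issues→MUL
t=15  I4 reads · I5 issues→LSU
t=21  I4 exec-done
t=22  I4 writes R2
t=23  I5 reads
t=24  I5 exec-done
t=25  I5 writes R3

I3 = (3, 4, 5, 11)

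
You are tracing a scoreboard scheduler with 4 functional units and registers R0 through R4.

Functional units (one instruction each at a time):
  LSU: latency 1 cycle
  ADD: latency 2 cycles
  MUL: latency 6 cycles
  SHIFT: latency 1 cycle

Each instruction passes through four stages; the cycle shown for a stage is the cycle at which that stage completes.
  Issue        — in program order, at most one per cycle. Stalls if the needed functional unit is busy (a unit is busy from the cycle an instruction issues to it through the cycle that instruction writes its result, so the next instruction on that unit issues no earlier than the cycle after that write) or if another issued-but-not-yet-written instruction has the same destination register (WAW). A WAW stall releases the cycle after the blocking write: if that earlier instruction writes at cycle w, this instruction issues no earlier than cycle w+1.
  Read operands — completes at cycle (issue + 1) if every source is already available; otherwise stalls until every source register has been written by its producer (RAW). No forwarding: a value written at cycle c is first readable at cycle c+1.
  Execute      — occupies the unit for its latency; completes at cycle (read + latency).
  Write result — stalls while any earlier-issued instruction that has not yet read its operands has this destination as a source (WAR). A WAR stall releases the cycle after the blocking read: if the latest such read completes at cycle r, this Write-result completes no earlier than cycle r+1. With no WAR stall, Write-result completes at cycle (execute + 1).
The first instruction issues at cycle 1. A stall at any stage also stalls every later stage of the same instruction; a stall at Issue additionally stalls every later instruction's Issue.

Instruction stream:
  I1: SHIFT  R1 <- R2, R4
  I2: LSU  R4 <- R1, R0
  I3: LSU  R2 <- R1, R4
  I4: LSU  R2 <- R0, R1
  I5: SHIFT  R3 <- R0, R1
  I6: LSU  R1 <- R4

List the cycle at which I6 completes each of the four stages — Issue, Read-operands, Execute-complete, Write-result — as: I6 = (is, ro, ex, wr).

[I1] 1/2/3/4
[I2] 2/5/6/7  (RAW R1: wait I1 write@4)
[I3] 8/9/10/11  (struct: LSU busy until I2 writes@7)
[I4] 12/13/14/15  (struct: LSU busy until I3 writes@11)
[I5] 13/14/15/16
[I6] 16/17/18/19  (struct: LSU busy until I4 writes@15)

I6 = (16, 17, 18, 19)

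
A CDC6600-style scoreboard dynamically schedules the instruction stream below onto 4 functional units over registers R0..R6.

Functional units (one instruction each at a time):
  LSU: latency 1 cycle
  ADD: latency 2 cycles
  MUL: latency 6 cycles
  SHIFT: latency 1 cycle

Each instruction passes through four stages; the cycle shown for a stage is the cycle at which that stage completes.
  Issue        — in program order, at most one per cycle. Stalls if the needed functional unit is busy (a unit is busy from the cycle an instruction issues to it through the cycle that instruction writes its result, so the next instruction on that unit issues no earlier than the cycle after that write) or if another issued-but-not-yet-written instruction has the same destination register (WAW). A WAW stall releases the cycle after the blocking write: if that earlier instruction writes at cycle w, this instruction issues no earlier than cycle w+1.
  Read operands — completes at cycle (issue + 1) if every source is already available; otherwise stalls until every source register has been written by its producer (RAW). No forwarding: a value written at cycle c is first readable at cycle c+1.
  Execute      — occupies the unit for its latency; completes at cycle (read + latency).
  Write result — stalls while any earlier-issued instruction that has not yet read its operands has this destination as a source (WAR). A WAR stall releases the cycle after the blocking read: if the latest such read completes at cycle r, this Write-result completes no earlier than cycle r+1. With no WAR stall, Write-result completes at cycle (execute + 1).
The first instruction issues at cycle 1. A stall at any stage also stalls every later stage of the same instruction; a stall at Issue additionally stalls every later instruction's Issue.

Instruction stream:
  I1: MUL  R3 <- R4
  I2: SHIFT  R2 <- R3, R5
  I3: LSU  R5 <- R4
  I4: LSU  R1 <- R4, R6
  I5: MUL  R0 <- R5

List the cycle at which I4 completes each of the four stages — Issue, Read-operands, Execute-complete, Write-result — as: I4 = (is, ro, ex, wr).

[I1] 1/2/8/9
[I2] 2/10/11/12  (RAW R3: wait I1 write@9)
[I3] 3/4/5/11  (WAR R5: wait I2 read@10)
[I4] 12/13/14/15  (struct: LSU busy until I3 writes@11)
[I5] 13/14/20/21

I4 = (12, 13, 14, 15)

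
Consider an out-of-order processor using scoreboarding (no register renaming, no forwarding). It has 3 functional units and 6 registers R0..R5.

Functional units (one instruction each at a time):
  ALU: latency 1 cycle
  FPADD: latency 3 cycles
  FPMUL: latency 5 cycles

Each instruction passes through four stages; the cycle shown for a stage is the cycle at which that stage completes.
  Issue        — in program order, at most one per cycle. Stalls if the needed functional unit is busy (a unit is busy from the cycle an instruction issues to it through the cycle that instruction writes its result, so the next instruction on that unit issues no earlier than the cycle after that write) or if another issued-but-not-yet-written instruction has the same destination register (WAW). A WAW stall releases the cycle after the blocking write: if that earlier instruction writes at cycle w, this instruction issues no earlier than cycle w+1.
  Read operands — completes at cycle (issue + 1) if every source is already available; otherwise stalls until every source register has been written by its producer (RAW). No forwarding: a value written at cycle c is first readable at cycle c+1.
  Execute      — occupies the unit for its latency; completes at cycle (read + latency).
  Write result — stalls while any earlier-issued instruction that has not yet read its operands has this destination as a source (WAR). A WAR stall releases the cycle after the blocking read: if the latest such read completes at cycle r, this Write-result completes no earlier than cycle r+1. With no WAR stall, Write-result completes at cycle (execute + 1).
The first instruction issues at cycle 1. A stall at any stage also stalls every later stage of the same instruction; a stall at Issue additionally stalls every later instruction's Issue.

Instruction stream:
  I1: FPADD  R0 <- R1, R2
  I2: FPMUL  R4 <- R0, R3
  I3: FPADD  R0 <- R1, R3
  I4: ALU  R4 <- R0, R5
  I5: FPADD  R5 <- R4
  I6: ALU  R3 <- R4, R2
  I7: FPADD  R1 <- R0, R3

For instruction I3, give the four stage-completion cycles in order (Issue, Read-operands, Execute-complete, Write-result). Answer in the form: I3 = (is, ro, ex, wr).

I3 = (7, 8, 11, 12)

I1  is:1  ro:2  ex:5  wr:6
I2  is:2  ro:7  ex:12  wr:13  — RAW R0: wait I1 write@6
I3  is:7  ro:8  ex:11  wr:12  — struct: FPADD busy until I1 writes@6
I4  is:14  ro:15  ex:16  wr:17  — WAW R4: wait I2 write@13
I5  is:15  ro:18  ex:21  wr:22  — RAW R4: wait I4 write@17
I6  is:18  ro:19  ex:20  wr:21  — struct: ALU busy until I4 writes@17
I7  is:23  ro:24  ex:27  wr:28  — struct: FPADD busy until I5 writes@22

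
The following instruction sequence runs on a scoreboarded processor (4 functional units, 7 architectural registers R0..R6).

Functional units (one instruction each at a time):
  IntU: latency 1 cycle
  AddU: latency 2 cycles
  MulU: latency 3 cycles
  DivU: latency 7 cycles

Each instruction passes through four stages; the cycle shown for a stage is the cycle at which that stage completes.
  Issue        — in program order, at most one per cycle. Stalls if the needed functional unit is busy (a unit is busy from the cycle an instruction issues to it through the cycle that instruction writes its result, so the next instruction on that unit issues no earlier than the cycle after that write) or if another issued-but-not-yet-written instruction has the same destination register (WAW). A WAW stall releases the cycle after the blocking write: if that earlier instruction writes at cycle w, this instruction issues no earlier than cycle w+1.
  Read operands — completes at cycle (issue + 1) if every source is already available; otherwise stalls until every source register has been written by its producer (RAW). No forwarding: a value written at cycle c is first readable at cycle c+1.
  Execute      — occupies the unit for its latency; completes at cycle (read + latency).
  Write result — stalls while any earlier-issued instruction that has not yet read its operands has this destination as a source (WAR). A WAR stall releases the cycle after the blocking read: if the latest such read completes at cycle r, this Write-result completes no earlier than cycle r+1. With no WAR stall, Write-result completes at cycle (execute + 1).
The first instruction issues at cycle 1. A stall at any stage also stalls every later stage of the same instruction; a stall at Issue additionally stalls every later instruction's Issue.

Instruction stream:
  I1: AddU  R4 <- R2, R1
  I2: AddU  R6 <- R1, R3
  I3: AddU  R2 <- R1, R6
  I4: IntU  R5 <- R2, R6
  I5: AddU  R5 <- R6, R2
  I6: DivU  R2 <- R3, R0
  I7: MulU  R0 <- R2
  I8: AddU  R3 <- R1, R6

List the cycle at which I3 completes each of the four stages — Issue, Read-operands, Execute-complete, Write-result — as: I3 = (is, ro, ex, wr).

I3 = (11, 12, 14, 15)

I1  is:1  ro:2  ex:4  wr:5
I2  is:6  ro:7  ex:9  wr:10  — struct: AddU busy until I1 writes@5
I3  is:11  ro:12  ex:14  wr:15  — struct: AddU busy until I2 writes@10
I4  is:12  ro:16  ex:17  wr:18  — RAW R2: wait I3 write@15
I5  is:19  ro:20  ex:22  wr:23  — WAW R5: wait I4 write@18
I6  is:20  ro:21  ex:28  wr:29
I7  is:21  ro:30  ex:33  wr:34  — RAW R2: wait I6 write@29
I8  is:24  ro:25  ex:27  wr:28  — struct: AddU busy until I5 writes@23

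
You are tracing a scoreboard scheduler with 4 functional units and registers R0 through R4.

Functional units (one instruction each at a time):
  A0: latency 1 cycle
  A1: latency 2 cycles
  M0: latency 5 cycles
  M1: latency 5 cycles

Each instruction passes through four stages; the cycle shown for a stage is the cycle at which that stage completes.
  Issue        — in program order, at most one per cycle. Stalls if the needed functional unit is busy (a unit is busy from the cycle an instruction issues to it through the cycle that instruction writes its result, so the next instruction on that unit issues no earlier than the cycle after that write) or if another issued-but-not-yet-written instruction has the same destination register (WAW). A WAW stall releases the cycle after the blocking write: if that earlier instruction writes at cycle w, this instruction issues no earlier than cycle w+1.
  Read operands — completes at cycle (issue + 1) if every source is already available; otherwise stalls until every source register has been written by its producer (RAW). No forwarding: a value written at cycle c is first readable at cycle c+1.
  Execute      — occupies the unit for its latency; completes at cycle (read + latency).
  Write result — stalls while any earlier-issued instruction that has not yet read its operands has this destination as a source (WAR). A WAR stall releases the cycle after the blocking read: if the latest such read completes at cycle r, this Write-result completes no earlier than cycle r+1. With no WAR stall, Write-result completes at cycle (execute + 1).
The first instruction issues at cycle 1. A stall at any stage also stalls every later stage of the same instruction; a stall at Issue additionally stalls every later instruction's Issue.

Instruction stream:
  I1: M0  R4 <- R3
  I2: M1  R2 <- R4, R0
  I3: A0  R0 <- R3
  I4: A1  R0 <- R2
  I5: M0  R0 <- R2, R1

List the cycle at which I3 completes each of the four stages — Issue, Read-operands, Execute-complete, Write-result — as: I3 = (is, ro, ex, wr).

[I1] 1/2/7/8
[I2] 2/9/14/15  (RAW R4: wait I1 write@8)
[I3] 3/4/5/10  (WAR R0: wait I2 read@9)
[I4] 11/16/18/19  (WAW R0: wait I3 write@10; RAW R2: wait I2 write@15)
[I5] 20/21/26/27  (WAW R0: wait I4 write@19)

I3 = (3, 4, 5, 10)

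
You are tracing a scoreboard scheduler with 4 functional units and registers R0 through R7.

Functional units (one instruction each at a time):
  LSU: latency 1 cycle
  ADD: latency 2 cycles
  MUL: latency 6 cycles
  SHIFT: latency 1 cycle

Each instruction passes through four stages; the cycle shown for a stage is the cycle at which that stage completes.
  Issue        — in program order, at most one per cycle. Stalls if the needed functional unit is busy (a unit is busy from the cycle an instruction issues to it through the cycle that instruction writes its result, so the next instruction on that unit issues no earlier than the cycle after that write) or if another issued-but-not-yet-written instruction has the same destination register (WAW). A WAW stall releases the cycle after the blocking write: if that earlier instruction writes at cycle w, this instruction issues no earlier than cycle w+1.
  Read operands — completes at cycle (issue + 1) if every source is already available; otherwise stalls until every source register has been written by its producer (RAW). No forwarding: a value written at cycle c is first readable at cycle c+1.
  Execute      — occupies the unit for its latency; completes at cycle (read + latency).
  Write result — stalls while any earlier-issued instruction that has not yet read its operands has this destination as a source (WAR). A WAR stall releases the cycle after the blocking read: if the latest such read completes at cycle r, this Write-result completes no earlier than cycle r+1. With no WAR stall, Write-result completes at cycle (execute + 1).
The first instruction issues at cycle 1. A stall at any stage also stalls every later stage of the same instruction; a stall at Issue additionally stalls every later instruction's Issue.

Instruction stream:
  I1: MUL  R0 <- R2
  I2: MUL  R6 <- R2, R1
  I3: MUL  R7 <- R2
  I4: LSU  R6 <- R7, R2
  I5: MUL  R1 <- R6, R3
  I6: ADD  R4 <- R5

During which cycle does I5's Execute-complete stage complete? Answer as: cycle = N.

cycle = 37

I1: IS=1 RO=2 EX=8 WR=9
I2: IS=10 RO=11 EX=17 WR=18  [struct: MUL busy until I1 writes@9]
I3: IS=19 RO=20 EX=26 WR=27  [struct: MUL busy until I2 writes@18]
I4: IS=20 RO=28 EX=29 WR=30  [RAW R7: wait I3 write@27]
I5: IS=28 RO=31 EX=37 WR=38  [struct: MUL busy until I3 writes@27; RAW R6: wait I4 write@30]
I6: IS=29 RO=30 EX=32 WR=33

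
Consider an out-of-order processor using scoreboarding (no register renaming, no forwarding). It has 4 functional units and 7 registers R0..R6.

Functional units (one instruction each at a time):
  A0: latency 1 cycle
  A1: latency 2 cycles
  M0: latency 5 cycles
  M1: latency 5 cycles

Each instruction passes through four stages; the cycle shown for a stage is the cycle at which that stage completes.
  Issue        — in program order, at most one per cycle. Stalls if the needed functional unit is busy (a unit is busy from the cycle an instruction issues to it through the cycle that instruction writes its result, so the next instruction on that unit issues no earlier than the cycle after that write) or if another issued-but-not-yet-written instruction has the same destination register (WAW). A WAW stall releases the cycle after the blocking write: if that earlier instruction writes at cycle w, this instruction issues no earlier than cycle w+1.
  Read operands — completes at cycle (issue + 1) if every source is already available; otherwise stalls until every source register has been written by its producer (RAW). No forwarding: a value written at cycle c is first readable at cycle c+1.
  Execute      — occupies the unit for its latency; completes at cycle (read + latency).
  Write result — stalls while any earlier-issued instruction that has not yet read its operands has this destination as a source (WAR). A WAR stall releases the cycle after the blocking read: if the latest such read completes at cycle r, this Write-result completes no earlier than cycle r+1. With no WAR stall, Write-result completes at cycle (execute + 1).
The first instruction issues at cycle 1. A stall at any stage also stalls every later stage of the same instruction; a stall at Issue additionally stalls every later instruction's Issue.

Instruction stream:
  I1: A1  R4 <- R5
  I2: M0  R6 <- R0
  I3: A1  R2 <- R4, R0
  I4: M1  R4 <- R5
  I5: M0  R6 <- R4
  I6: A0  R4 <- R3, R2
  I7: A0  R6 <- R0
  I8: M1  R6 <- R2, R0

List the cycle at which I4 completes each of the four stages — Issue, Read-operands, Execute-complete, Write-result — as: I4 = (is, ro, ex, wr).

I1: IS=1 RO=2 EX=4 WR=5
I2: IS=2 RO=3 EX=8 WR=9
I3: IS=6 RO=7 EX=9 WR=10  [struct: A1 busy until I1 writes@5]
I4: IS=7 RO=8 EX=13 WR=14
I5: IS=10 RO=15 EX=20 WR=21  [struct: M0 busy until I2 writes@9; RAW R4: wait I4 write@14]
I6: IS=15 RO=16 EX=17 WR=18  [WAW R4: wait I4 write@14]
I7: IS=22 RO=23 EX=24 WR=25  [WAW R6: wait I5 write@21]
I8: IS=26 RO=27 EX=32 WR=33  [WAW R6: wait I7 write@25]

I4 = (7, 8, 13, 14)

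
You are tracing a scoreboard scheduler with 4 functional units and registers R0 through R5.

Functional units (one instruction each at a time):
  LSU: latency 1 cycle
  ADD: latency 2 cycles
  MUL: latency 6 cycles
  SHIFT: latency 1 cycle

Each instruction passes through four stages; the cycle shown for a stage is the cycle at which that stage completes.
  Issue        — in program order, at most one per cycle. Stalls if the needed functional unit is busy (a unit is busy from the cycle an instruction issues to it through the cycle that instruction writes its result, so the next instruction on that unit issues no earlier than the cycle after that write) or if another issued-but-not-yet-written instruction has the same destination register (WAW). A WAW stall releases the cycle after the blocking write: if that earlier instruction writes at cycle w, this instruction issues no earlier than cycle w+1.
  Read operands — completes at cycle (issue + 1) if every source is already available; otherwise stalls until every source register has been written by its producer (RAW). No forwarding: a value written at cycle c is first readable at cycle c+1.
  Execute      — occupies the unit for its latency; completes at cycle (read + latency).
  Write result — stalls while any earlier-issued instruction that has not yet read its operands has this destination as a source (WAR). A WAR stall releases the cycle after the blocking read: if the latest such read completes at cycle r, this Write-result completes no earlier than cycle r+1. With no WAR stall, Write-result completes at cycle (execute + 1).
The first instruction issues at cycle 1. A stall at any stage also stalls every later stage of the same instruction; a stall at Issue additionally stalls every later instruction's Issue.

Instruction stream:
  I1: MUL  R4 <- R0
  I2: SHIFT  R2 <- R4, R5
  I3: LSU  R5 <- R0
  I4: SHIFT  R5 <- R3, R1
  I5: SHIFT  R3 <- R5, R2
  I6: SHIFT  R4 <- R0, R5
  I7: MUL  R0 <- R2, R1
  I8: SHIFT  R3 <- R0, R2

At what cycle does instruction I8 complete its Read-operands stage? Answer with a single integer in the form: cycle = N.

  I1 | 1 | 2 | 8 | 9
  I2 | 2 | 10 | 11 | 12   RAW R4: wait I1 write@9
  I3 | 3 | 4 | 5 | 11   WAR R5: wait I2 read@10
  I4 | 13 | 14 | 15 | 16   struct: SHIFT busy until I2 writes@12
  I5 | 17 | 18 | 19 | 20   struct: SHIFT busy until I4 writes@16
  I6 | 21 | 22 | 23 | 24   struct: SHIFT busy until I5 writes@20
  I7 | 22 | 23 | 29 | 30
  I8 | 25 | 31 | 32 | 33   struct: SHIFT busy until I6 writes@24 · RAW R0: wait I7 write@30

cycle = 31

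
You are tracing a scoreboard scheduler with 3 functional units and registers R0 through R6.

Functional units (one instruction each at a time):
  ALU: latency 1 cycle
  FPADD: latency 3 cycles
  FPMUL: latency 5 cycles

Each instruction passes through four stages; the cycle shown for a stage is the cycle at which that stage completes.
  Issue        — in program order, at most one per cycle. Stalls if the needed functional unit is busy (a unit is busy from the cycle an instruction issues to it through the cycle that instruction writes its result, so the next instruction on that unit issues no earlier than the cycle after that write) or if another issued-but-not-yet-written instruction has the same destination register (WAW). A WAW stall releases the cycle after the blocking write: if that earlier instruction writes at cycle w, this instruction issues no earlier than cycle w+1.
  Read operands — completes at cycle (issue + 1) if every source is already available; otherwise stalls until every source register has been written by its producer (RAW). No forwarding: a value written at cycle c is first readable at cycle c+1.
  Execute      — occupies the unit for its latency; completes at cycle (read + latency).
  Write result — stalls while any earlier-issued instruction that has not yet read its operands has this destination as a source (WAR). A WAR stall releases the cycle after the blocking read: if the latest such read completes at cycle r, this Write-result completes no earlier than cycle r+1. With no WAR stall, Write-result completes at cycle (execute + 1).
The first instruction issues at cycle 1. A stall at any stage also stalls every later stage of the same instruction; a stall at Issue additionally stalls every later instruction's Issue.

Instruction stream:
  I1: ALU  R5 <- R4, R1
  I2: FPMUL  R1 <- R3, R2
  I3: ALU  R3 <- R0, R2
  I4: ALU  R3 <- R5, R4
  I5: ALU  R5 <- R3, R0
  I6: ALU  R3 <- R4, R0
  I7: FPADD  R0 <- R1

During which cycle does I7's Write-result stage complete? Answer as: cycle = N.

cycle = 23

I1 -> (1, 2, 3, 4)
I2 -> (2, 3, 8, 9)
I3 -> (5, 6, 7, 8)  // struct: ALU busy until I1 writes@4
I4 -> (9, 10, 11, 12)  // struct: ALU busy until I3 writes@8
I5 -> (13, 14, 15, 16)  // struct: ALU busy until I4 writes@12
I6 -> (17, 18, 19, 20)  // struct: ALU busy until I5 writes@16
I7 -> (18, 19, 22, 23)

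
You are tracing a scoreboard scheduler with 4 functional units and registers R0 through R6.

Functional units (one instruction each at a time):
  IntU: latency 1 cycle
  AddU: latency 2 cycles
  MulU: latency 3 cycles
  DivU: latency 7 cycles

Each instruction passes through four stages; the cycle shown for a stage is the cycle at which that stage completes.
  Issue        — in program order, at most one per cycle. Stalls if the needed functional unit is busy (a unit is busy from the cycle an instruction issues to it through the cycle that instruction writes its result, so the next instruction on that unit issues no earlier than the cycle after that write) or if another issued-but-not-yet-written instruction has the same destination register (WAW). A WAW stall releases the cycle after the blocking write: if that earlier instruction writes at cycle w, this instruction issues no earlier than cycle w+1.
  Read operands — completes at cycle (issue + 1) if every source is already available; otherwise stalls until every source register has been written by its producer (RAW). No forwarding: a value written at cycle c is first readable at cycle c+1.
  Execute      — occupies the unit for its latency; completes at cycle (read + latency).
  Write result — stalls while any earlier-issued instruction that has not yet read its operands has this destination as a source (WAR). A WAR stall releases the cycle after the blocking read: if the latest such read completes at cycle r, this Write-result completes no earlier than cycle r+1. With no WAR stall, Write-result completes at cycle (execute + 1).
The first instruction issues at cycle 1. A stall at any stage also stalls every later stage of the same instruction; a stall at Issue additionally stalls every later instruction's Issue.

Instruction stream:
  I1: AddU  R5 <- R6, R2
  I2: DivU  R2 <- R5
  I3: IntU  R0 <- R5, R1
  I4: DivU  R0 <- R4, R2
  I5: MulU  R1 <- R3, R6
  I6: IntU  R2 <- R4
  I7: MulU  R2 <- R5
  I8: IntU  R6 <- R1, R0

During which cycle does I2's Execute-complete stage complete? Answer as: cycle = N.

  I1 | 1 | 2 | 4 | 5
  I2 | 2 | 6 | 13 | 14   RAW R5: wait I1 write@5
  I3 | 3 | 6 | 7 | 8   RAW R5: wait I1 write@5
  I4 | 15 | 16 | 23 | 24   struct: DivU busy until I2 writes@14
  I5 | 16 | 17 | 20 | 21
  I6 | 17 | 18 | 19 | 20
  I7 | 22 | 23 | 26 | 27   struct: MulU busy until I5 writes@21
  I8 | 23 | 25 | 26 | 27   RAW R0: wait I4 write@24

cycle = 13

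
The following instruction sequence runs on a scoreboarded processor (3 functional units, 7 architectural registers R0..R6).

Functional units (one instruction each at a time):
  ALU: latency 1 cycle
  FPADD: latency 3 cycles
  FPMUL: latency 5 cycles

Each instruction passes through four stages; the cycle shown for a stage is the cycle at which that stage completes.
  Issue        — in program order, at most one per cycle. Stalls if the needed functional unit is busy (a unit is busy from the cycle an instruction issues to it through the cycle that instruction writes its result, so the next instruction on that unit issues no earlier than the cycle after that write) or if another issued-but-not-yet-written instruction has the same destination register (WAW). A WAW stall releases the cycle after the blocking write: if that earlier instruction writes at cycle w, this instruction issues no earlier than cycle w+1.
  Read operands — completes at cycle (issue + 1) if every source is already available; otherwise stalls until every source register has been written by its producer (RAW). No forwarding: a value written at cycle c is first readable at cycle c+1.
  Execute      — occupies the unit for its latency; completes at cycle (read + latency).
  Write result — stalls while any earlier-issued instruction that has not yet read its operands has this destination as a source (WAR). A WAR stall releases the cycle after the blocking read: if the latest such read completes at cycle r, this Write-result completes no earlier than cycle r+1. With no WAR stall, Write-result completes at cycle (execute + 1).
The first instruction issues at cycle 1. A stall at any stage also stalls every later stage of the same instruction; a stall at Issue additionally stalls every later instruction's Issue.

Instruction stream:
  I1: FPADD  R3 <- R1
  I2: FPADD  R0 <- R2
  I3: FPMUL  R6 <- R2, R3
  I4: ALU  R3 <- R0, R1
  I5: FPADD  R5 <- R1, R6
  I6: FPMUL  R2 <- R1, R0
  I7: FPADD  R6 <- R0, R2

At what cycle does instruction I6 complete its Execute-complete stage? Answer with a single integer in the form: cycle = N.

[I1] 1/2/5/6
[I2] 7/8/11/12  (struct: FPADD busy until I1 writes@6)
[I3] 8/9/14/15
[I4] 9/13/14/15  (RAW R0: wait I2 write@12)
[I5] 13/16/19/20  (struct: FPADD busy until I2 writes@12; RAW R6: wait I3 write@15)
[I6] 16/17/22/23  (struct: FPMUL busy until I3 writes@15)
[I7] 21/24/27/28  (struct: FPADD busy until I5 writes@20; RAW R2: wait I6 write@23)

cycle = 22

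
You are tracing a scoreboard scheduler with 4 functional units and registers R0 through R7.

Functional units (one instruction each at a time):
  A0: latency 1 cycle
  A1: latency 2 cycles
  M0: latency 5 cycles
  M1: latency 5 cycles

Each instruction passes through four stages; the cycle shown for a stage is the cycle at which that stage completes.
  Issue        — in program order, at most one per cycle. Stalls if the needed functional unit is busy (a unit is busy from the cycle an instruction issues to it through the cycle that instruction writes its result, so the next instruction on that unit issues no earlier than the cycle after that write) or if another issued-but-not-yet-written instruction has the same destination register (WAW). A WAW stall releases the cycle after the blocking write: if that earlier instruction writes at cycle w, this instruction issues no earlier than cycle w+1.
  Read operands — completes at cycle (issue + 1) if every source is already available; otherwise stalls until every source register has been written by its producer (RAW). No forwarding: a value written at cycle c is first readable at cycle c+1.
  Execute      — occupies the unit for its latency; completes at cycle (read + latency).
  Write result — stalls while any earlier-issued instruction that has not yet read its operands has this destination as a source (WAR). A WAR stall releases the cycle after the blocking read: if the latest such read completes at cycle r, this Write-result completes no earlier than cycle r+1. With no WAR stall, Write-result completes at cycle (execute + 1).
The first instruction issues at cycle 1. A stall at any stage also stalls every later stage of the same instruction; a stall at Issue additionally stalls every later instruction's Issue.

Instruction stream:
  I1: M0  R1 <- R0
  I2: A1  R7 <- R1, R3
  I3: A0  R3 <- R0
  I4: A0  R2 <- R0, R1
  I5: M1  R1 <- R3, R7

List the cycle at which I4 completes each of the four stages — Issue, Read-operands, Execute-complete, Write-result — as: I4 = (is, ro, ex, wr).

  I1 | 1 | 2 | 7 | 8
  I2 | 2 | 9 | 11 | 12   RAW R1: wait I1 write@8
  I3 | 3 | 4 | 5 | 10   WAR R3: wait I2 read@9
  I4 | 11 | 12 | 13 | 14   struct: A0 busy until I3 writes@10
  I5 | 12 | 13 | 18 | 19

I4 = (11, 12, 13, 14)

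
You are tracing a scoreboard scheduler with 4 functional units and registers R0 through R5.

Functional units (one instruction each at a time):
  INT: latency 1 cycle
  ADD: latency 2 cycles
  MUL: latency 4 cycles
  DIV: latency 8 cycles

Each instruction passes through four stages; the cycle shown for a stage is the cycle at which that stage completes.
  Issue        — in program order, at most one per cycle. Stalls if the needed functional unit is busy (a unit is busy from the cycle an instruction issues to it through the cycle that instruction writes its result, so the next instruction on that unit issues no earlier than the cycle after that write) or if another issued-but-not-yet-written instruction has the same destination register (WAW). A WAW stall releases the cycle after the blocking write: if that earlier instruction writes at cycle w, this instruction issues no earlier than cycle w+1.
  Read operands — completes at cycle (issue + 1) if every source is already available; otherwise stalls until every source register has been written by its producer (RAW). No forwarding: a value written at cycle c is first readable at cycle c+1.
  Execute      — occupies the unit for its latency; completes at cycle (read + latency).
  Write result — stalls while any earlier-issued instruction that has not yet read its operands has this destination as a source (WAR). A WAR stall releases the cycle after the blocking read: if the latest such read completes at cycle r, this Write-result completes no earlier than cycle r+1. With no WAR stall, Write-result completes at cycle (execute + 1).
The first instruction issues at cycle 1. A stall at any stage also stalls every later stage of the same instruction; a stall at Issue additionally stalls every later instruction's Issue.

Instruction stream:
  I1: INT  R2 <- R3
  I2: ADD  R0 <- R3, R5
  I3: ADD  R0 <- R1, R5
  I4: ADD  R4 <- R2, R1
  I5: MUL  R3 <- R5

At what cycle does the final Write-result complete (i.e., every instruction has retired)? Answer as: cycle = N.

  I1 | 1 | 2 | 3 | 4
  I2 | 2 | 3 | 5 | 6
  I3 | 7 | 8 | 10 | 11   struct: ADD busy until I2 writes@6
  I4 | 12 | 13 | 15 | 16   struct: ADD busy until I3 writes@11
  I5 | 13 | 14 | 18 | 19

cycle = 19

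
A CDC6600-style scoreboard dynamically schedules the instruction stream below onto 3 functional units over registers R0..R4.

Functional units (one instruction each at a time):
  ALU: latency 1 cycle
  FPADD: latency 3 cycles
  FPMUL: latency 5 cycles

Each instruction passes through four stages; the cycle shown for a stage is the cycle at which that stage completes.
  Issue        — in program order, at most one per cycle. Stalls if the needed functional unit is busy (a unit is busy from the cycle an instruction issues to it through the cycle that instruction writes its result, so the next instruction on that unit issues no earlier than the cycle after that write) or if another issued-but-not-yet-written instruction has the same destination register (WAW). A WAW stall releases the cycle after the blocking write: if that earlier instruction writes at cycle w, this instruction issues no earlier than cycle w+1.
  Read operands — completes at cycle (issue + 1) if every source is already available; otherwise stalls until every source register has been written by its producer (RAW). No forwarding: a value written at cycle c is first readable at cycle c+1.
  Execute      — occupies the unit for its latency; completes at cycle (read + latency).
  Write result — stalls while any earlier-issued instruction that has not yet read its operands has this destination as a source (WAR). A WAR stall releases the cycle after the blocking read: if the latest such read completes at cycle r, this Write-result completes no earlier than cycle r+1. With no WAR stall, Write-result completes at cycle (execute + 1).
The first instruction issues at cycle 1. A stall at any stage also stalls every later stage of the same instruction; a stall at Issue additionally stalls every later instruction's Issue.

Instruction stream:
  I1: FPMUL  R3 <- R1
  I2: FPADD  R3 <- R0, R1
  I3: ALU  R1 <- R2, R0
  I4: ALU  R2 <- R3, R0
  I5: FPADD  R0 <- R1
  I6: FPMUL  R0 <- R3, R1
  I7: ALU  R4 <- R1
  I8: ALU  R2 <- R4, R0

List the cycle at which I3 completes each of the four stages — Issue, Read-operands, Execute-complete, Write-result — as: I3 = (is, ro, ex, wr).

I3 = (10, 11, 12, 13)

[1] I1→FPMUL
[2] I1 RO
[7] I1 EX
[8] I1 WR R3
[9] I2→FPADD
[10] I2 RO, I3→ALU
[11] I3 RO
[12] I3 EX
[13] I2 EX, I3 WR R1
[14] I2 WR R3, I4→ALU
[15] I4 RO, I5→FPADD
[16] I4 EX, I5 RO
[17] I4 WR R2
[19] I5 EX
[20] I5 WR R0
[21] I6→FPMUL
[22] I6 RO, I7→ALU
[23] I7 RO
[24] I7 EX
[25] I7 WR R4
[26] I8→ALU
[27] I6 EX
[28] I6 WR R0
[29] I8 RO
[30] I8 EX
[31] I8 WR R2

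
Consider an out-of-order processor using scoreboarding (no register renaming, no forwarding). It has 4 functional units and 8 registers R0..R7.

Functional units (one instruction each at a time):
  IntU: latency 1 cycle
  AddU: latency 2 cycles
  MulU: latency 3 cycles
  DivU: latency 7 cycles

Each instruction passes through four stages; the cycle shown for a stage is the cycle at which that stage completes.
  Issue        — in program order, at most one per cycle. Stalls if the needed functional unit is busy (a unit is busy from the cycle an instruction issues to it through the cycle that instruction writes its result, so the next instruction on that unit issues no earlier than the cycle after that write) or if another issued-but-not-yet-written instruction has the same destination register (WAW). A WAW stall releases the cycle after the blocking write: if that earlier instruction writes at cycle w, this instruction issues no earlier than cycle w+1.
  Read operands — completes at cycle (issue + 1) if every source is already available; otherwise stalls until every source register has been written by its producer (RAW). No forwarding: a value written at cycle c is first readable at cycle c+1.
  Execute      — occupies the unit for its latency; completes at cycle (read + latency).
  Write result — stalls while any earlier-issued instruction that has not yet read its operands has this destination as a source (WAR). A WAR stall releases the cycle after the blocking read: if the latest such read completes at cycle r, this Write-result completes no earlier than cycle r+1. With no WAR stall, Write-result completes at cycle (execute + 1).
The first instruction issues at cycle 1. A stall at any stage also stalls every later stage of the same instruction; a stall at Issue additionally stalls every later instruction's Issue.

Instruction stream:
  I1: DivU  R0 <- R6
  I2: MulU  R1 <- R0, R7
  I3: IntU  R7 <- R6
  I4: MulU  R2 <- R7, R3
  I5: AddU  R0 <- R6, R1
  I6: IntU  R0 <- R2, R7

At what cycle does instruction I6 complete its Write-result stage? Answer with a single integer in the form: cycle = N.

t=1  I1 issues→DivU
t=2  I1 reads; I2 issues→MulU
t=3  I3 issues→IntU
t=4  I3 reads
t=5  I3 exec-done
t=9  I1 exec-done
t=10  I1 writes R0
t=11  I2 reads
t=12  I3 writes R7
t=14  I2 exec-done
t=15  I2 writes R1
t=16  I4 issues→MulU
t=17  I4 reads; I5 issues→AddU
t=18  I5 reads
t=20  I4 exec-done; I5 exec-done
t=21  I4 writes R2; I5 writes R0
t=22  I6 issues→IntU
t=23  I6 reads
t=24  I6 exec-done
t=25  I6 writes R0

cycle = 25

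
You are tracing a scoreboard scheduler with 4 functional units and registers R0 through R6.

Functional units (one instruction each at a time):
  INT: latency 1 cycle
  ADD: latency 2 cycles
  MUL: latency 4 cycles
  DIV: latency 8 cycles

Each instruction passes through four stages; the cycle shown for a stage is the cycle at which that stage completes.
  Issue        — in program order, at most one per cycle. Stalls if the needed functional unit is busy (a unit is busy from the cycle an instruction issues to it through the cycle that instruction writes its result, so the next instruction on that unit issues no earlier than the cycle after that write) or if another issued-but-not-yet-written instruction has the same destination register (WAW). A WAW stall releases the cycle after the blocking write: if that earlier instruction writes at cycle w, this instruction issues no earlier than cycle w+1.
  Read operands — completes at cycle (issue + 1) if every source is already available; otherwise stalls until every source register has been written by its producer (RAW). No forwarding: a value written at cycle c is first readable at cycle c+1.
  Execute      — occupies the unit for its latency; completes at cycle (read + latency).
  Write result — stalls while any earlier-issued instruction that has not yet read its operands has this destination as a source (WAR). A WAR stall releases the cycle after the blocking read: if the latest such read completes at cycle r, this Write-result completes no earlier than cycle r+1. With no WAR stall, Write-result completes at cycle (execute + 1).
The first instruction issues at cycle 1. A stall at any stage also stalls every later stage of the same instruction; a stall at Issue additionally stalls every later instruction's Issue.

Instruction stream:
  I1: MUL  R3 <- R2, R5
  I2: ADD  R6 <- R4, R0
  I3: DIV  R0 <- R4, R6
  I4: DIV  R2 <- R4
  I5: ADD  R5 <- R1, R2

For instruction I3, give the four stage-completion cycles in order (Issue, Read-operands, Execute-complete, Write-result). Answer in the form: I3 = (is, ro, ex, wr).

t=1  I1→MUL
t=2  I1 RO · I2→ADD
t=3  I2 RO · I3→DIV
t=5  I2 EX
t=6  I1 EX · I2 WR R6
t=7  I1 WR R3 · I3 RO
t=15  I3 EX
t=16  I3 WR R0
t=17  I4→DIV
t=18  I4 RO · I5→ADD
t=26  I4 EX
t=27  I4 WR R2
t=28  I5 RO
t=30  I5 EX
t=31  I5 WR R5

I3 = (3, 7, 15, 16)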